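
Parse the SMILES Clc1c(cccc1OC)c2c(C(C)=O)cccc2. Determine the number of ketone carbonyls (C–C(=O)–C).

1

The ketone motif appears at heavy-atom position 12 in the SMILES.
Other groups present: 1 ether.
Ketone count: 1.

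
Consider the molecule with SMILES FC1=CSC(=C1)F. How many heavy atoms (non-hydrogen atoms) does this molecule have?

Every atom symbol written in the SMILES (organic subset) is one heavy atom; implicit H are not written.
Heavy atoms by element → C:4, F:2, S:1.
Total: 7.

7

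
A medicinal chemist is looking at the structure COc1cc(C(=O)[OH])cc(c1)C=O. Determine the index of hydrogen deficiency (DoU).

Molecular formula: C9H8O4.
DoU = (2C + 2 + N − H − X) / 2, where X is the halogen count and O/S are ignored.
    = (2·9 + 2 + 0 − 8 − 0) / 2 = 12 / 2 = 6.

6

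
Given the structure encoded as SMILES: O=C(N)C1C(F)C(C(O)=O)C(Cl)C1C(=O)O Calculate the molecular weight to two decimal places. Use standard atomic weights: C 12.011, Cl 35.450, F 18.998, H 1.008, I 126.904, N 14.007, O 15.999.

First, the molecular formula is C8H9ClFNO5 (counting implicit H from valence).
  C: 8 × 12.011 = 96.088
  Cl: 1 × 35.450 = 35.450
  F: 1 × 18.998 = 18.998
  H: 9 × 1.008 = 9.072
  N: 1 × 14.007 = 14.007
  O: 5 × 15.999 = 79.995
Sum: 8×12.011 + 1×35.450 + 1×18.998 + 9×1.008 + 1×14.007 + 5×15.999 = 253.610 → 253.61 g/mol.

253.61 g/mol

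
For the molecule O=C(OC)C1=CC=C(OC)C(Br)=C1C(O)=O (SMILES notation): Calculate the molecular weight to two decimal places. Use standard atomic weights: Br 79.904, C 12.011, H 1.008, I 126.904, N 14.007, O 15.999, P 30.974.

289.08 g/mol

First, the molecular formula is C10H9BrO5 (counting implicit H from valence).
  Br: 1 × 79.904 = 79.904
  C: 10 × 12.011 = 120.110
  H: 9 × 1.008 = 9.072
  O: 5 × 15.999 = 79.995
Sum: 1×79.904 + 10×12.011 + 9×1.008 + 5×15.999 = 289.081 → 289.08 g/mol.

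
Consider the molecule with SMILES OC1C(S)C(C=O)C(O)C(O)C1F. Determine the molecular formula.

Walk through each heavy atom and fill implicit hydrogens from standard valence (C 4, N 3, O 2, S 2, halogen 1):
  atom 1: O, bond orders sum to 1 (valence 2) → 1 H
  atom 2: C, bond orders sum to 3 (valence 4) → 1 H
  atom 3: C, bond orders sum to 3 (valence 4) → 1 H
  atom 4: S, bond orders sum to 1 (valence 2) → 1 H
  atom 5: C, bond orders sum to 3 (valence 4) → 1 H
  atom 6: C, bond orders sum to 3 (valence 4) → 1 H
  atom 7: O, bond orders sum to 2 (valence 2) → 0 H
  atom 8: C, bond orders sum to 3 (valence 4) → 1 H
  atom 9: O, bond orders sum to 1 (valence 2) → 1 H
  atom 10: C, bond orders sum to 3 (valence 4) → 1 H
  atom 11: O, bond orders sum to 1 (valence 2) → 1 H
  atom 12: C, bond orders sum to 3 (valence 4) → 1 H
  atom 13: F (halogen, monovalent) → 0 H
Totals → C:7, H:11, F:1, O:4, S:1.
In Hill order: C7H11FO4S.

C7H11FO4S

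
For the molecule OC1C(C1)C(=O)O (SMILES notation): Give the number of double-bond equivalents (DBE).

2

Molecular formula: C4H6O3.
DoU = (2C + 2 + N − H − X) / 2, where X is the halogen count and O/S are ignored.
    = (2·4 + 2 + 0 − 6 − 0) / 2 = 4 / 2 = 2.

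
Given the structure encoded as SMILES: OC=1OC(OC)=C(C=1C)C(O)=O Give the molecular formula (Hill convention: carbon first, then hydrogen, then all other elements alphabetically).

C7H8O5

Walk through each heavy atom and fill implicit hydrogens from standard valence (C 4, N 3, O 2, S 2, halogen 1):
  atom 1: O, bond orders sum to 1 (valence 2) → 1 H
  atom 2: C, bond orders sum to 4 (valence 4) → 0 H
  atom 3: O, bond orders sum to 2 (valence 2) → 0 H
  atom 4: C, bond orders sum to 4 (valence 4) → 0 H
  atom 5: O, bond orders sum to 2 (valence 2) → 0 H
  atom 6: C, bond orders sum to 1 (valence 4) → 3 H
  atom 7: C, bond orders sum to 4 (valence 4) → 0 H
  atom 8: C, bond orders sum to 4 (valence 4) → 0 H
  atom 9: C, bond orders sum to 1 (valence 4) → 3 H
  atom 10: C, bond orders sum to 4 (valence 4) → 0 H
  atom 11: O, bond orders sum to 1 (valence 2) → 1 H
  atom 12: O, bond orders sum to 2 (valence 2) → 0 H
Totals → C:7, H:8, O:5.
In Hill order: C7H8O5.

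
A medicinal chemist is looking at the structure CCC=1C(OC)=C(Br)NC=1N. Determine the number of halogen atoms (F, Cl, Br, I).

Halogen atoms appear at heavy-atom position 8 (1×Br).
Other groups present: 1 ether, 1 primary amine.
Halogen count: 1.

1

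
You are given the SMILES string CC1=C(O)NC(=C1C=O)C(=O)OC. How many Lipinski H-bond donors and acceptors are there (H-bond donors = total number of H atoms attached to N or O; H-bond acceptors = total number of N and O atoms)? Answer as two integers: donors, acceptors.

2, 5

Donors: find every N or O and count the H atoms it carries.
  atom 4 (O): bond orders sum to 1 → 1 H
  atom 5 (N): bond orders sum to 2 → 1 H
  atom 9 (O): bond orders sum to 2 → 0 H
  atom 11 (O): bond orders sum to 2 → 0 H
  atom 12 (O): bond orders sum to 2 → 0 H
Lipinski HBD = 2.
Acceptors: N atoms = 1, O atoms = 4 → HBA = 5.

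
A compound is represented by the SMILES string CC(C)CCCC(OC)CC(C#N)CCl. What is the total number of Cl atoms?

1

Scan the SMILES for Cl atoms (remember two-letter symbols like Cl and Br are single atoms).
Chlorine count: 1.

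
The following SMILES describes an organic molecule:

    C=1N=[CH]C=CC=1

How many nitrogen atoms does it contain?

1

Scan the SMILES for N atoms (remember two-letter symbols like Cl and Br are single atoms).
Nitrogen count: 1.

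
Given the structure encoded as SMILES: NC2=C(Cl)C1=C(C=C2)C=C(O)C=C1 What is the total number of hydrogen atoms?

8

Walk through each heavy atom and fill implicit hydrogens from standard valence (C 4, N 3, O 2, S 2, halogen 1):
  atom 1: N, bond orders sum to 1 (valence 3) → 2 H
  atom 2: C, bond orders sum to 4 (valence 4) → 0 H
  atom 3: C, bond orders sum to 4 (valence 4) → 0 H
  atom 4: Cl (halogen, monovalent) → 0 H
  atom 5: C, bond orders sum to 4 (valence 4) → 0 H
  atom 6: C, bond orders sum to 4 (valence 4) → 0 H
  atom 7: C, bond orders sum to 3 (valence 4) → 1 H
  atom 8: C, bond orders sum to 3 (valence 4) → 1 H
  atom 9: C, bond orders sum to 3 (valence 4) → 1 H
  atom 10: C, bond orders sum to 4 (valence 4) → 0 H
  atom 11: O, bond orders sum to 1 (valence 2) → 1 H
  atom 12: C, bond orders sum to 3 (valence 4) → 1 H
  atom 13: C, bond orders sum to 3 (valence 4) → 1 H
Total hydrogens: 8.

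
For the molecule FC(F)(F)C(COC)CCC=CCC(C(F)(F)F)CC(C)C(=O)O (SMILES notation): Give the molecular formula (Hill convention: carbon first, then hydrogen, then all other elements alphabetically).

C15H22F6O3

Walk through each heavy atom and fill implicit hydrogens from standard valence (C 4, N 3, O 2, S 2, halogen 1):
  atom 1: F (halogen, monovalent) → 0 H
  atom 2: C, bond orders sum to 4 (valence 4) → 0 H
  atom 3: F (halogen, monovalent) → 0 H
  atom 4: F (halogen, monovalent) → 0 H
  atom 5: C, bond orders sum to 3 (valence 4) → 1 H
  atom 6: C, bond orders sum to 2 (valence 4) → 2 H
  atom 7: O, bond orders sum to 2 (valence 2) → 0 H
  atom 8: C, bond orders sum to 1 (valence 4) → 3 H
  atom 9: C, bond orders sum to 2 (valence 4) → 2 H
  atom 10: C, bond orders sum to 2 (valence 4) → 2 H
  atom 11: C, bond orders sum to 3 (valence 4) → 1 H
  atom 12: C, bond orders sum to 3 (valence 4) → 1 H
  atom 13: C, bond orders sum to 2 (valence 4) → 2 H
  atom 14: C, bond orders sum to 3 (valence 4) → 1 H
  atom 15: C, bond orders sum to 4 (valence 4) → 0 H
  atom 16: F (halogen, monovalent) → 0 H
  atom 17: F (halogen, monovalent) → 0 H
  atom 18: F (halogen, monovalent) → 0 H
  atom 19: C, bond orders sum to 2 (valence 4) → 2 H
  atom 20: C, bond orders sum to 3 (valence 4) → 1 H
  atom 21: C, bond orders sum to 1 (valence 4) → 3 H
  atom 22: C, bond orders sum to 4 (valence 4) → 0 H
  atom 23: O, bond orders sum to 2 (valence 2) → 0 H
  atom 24: O, bond orders sum to 1 (valence 2) → 1 H
Totals → C:15, H:22, F:6, O:3.
In Hill order: C15H22F6O3.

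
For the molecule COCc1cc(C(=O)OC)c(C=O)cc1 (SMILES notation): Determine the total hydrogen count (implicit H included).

Walk through each heavy atom and fill implicit hydrogens from standard valence (C 4, N 3, O 2, S 2, halogen 1); for lowercase aromatic atoms, an aromatic c carries 1 H when it has two neighbours and 0 H with three, and aromatic n carries 0 H:
  atom 1: C, bond orders sum to 1 (valence 4) → 3 H
  atom 2: O, bond orders sum to 2 (valence 2) → 0 H
  atom 3: C, bond orders sum to 2 (valence 4) → 2 H
  atom 4: aromatic c, 3 neighbours → 0 H
  atom 5: aromatic c, 2 neighbours → 1 H
  atom 6: aromatic c, 3 neighbours → 0 H
  atom 7: C, bond orders sum to 4 (valence 4) → 0 H
  atom 8: O, bond orders sum to 2 (valence 2) → 0 H
  atom 9: O, bond orders sum to 2 (valence 2) → 0 H
  atom 10: C, bond orders sum to 1 (valence 4) → 3 H
  atom 11: aromatic c, 3 neighbours → 0 H
  atom 12: C, bond orders sum to 3 (valence 4) → 1 H
  atom 13: O, bond orders sum to 2 (valence 2) → 0 H
  atom 14: aromatic c, 2 neighbours → 1 H
  atom 15: aromatic c, 2 neighbours → 1 H
Total hydrogens: 12.

12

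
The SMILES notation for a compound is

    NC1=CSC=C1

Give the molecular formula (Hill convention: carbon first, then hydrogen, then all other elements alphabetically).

Walk through each heavy atom and fill implicit hydrogens from standard valence (C 4, N 3, O 2, S 2, halogen 1):
  atom 1: N, bond orders sum to 1 (valence 3) → 2 H
  atom 2: C, bond orders sum to 4 (valence 4) → 0 H
  atom 3: C, bond orders sum to 3 (valence 4) → 1 H
  atom 4: S, bond orders sum to 2 (valence 2) → 0 H
  atom 5: C, bond orders sum to 3 (valence 4) → 1 H
  atom 6: C, bond orders sum to 3 (valence 4) → 1 H
Totals → C:4, H:5, N:1, S:1.
In Hill order: C4H5NS.

C4H5NS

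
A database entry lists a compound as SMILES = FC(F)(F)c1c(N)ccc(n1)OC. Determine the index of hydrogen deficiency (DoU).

Molecular formula: C7H7F3N2O.
DoU = (2C + 2 + N − H − X) / 2, where X is the halogen count and O/S are ignored.
    = (2·7 + 2 + 2 − 7 − 3) / 2 = 8 / 2 = 4.

4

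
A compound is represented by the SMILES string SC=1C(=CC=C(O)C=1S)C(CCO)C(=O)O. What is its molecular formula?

Walk through each heavy atom and fill implicit hydrogens from standard valence (C 4, N 3, O 2, S 2, halogen 1):
  atom 1: S, bond orders sum to 1 (valence 2) → 1 H
  atom 2: C, bond orders sum to 4 (valence 4) → 0 H
  atom 3: C, bond orders sum to 4 (valence 4) → 0 H
  atom 4: C, bond orders sum to 3 (valence 4) → 1 H
  atom 5: C, bond orders sum to 3 (valence 4) → 1 H
  atom 6: C, bond orders sum to 4 (valence 4) → 0 H
  atom 7: O, bond orders sum to 1 (valence 2) → 1 H
  atom 8: C, bond orders sum to 4 (valence 4) → 0 H
  atom 9: S, bond orders sum to 1 (valence 2) → 1 H
  atom 10: C, bond orders sum to 3 (valence 4) → 1 H
  atom 11: C, bond orders sum to 2 (valence 4) → 2 H
  atom 12: C, bond orders sum to 2 (valence 4) → 2 H
  atom 13: O, bond orders sum to 1 (valence 2) → 1 H
  atom 14: C, bond orders sum to 4 (valence 4) → 0 H
  atom 15: O, bond orders sum to 2 (valence 2) → 0 H
  atom 16: O, bond orders sum to 1 (valence 2) → 1 H
Totals → C:10, H:12, O:4, S:2.
In Hill order: C10H12O4S2.

C10H12O4S2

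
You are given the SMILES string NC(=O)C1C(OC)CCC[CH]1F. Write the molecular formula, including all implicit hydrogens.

Walk through each heavy atom and fill implicit hydrogens from standard valence (C 4, N 3, O 2, S 2, halogen 1):
  atom 1: N, bond orders sum to 1 (valence 3) → 2 H
  atom 2: C, bond orders sum to 4 (valence 4) → 0 H
  atom 3: O, bond orders sum to 2 (valence 2) → 0 H
  atom 4: C, bond orders sum to 3 (valence 4) → 1 H
  atom 5: C, bond orders sum to 3 (valence 4) → 1 H
  atom 6: O, bond orders sum to 2 (valence 2) → 0 H
  atom 7: C, bond orders sum to 1 (valence 4) → 3 H
  atom 8: C, bond orders sum to 2 (valence 4) → 2 H
  atom 9: C, bond orders sum to 2 (valence 4) → 2 H
  atom 10: C, bond orders sum to 2 (valence 4) → 2 H
  atom 11: C with explicit H count 1
  atom 12: F (halogen, monovalent) → 0 H
Totals → C:8, H:14, F:1, N:1, O:2.

C8H14FNO2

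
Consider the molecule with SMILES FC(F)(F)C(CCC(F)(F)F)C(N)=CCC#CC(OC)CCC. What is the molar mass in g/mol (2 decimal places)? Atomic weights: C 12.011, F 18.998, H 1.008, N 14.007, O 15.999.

First, the molecular formula is C15H21F6NO (counting implicit H from valence).
  C: 15 × 12.011 = 180.165
  F: 6 × 18.998 = 113.988
  H: 21 × 1.008 = 21.168
  N: 1 × 14.007 = 14.007
  O: 1 × 15.999 = 15.999
Sum: 15×12.011 + 6×18.998 + 21×1.008 + 1×14.007 + 1×15.999 = 345.327 → 345.33 g/mol.

345.33 g/mol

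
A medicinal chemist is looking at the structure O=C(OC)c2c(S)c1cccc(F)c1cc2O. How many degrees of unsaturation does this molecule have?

8

Molecular formula: C12H9FO3S.
DoU = (2C + 2 + N − H − X) / 2, where X is the halogen count and O/S are ignored.
    = (2·12 + 2 + 0 − 9 − 1) / 2 = 16 / 2 = 8.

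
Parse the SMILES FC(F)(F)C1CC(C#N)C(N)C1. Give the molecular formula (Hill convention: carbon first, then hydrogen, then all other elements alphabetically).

Walk through each heavy atom and fill implicit hydrogens from standard valence (C 4, N 3, O 2, S 2, halogen 1):
  atom 1: F (halogen, monovalent) → 0 H
  atom 2: C, bond orders sum to 4 (valence 4) → 0 H
  atom 3: F (halogen, monovalent) → 0 H
  atom 4: F (halogen, monovalent) → 0 H
  atom 5: C, bond orders sum to 3 (valence 4) → 1 H
  atom 6: C, bond orders sum to 2 (valence 4) → 2 H
  atom 7: C, bond orders sum to 3 (valence 4) → 1 H
  atom 8: C, bond orders sum to 4 (valence 4) → 0 H
  atom 9: N, bond orders sum to 3 (valence 3) → 0 H
  atom 10: C, bond orders sum to 3 (valence 4) → 1 H
  atom 11: N, bond orders sum to 1 (valence 3) → 2 H
  atom 12: C, bond orders sum to 2 (valence 4) → 2 H
Totals → C:7, H:9, F:3, N:2.
In Hill order: C7H9F3N2.

C7H9F3N2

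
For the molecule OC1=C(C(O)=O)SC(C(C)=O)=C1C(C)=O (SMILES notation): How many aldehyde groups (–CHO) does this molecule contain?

Scan the SMILES for the aldehyde motif — none present.
Groups that are present: 1 carboxylic acid, 1 hydroxyl, 2 ketone.

0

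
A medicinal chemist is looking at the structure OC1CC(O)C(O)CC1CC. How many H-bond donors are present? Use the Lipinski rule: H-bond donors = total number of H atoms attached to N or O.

Donors: find every N or O and count the H atoms it carries.
  atom 1 (O): bond orders sum to 1 → 1 H
  atom 5 (O): bond orders sum to 1 → 1 H
  atom 7 (O): bond orders sum to 1 → 1 H
Lipinski HBD = 3.

3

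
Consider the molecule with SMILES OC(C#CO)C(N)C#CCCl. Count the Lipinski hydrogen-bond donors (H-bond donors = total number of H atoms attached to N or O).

Donors: find every N or O and count the H atoms it carries.
  atom 1 (O): bond orders sum to 1 → 1 H
  atom 5 (O): bond orders sum to 1 → 1 H
  atom 7 (N): bond orders sum to 1 → 2 H
Lipinski HBD = 4.

4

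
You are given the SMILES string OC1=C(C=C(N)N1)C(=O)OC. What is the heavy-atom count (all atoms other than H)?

11

Every atom symbol written in the SMILES (organic subset) is one heavy atom; implicit H are not written.
Heavy atoms by element → C:6, N:2, O:3.
Total: 11.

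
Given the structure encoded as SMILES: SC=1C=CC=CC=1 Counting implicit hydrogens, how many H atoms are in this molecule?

6

Walk through each heavy atom and fill implicit hydrogens from standard valence (C 4, N 3, O 2, S 2, halogen 1):
  atom 1: S, bond orders sum to 1 (valence 2) → 1 H
  atom 2: C, bond orders sum to 4 (valence 4) → 0 H
  atom 3: C, bond orders sum to 3 (valence 4) → 1 H
  atom 4: C, bond orders sum to 3 (valence 4) → 1 H
  atom 5: C, bond orders sum to 3 (valence 4) → 1 H
  atom 6: C, bond orders sum to 3 (valence 4) → 1 H
  atom 7: C, bond orders sum to 3 (valence 4) → 1 H
Total hydrogens: 6.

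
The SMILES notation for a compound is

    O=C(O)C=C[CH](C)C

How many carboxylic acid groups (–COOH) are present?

The carboxylic acid motif appears at heavy-atom position 2 in the SMILES.
Other groups present: 1 alkene.
Carboxylic acid count: 1.

1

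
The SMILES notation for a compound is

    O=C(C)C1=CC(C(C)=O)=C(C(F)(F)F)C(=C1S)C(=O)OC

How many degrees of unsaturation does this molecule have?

7

Molecular formula: C13H11F3O4S.
DoU = (2C + 2 + N − H − X) / 2, where X is the halogen count and O/S are ignored.
    = (2·13 + 2 + 0 − 11 − 3) / 2 = 14 / 2 = 7.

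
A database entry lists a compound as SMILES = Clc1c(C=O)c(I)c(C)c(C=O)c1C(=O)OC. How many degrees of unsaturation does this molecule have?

7

Molecular formula: C11H8ClIO4.
DoU = (2C + 2 + N − H − X) / 2, where X is the halogen count and O/S are ignored.
    = (2·11 + 2 + 0 − 8 − 2) / 2 = 14 / 2 = 7.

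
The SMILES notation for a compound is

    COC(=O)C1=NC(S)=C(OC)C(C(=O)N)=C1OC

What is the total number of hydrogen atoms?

12

Walk through each heavy atom and fill implicit hydrogens from standard valence (C 4, N 3, O 2, S 2, halogen 1):
  atom 1: C, bond orders sum to 1 (valence 4) → 3 H
  atom 2: O, bond orders sum to 2 (valence 2) → 0 H
  atom 3: C, bond orders sum to 4 (valence 4) → 0 H
  atom 4: O, bond orders sum to 2 (valence 2) → 0 H
  atom 5: C, bond orders sum to 4 (valence 4) → 0 H
  atom 6: N, bond orders sum to 3 (valence 3) → 0 H
  atom 7: C, bond orders sum to 4 (valence 4) → 0 H
  atom 8: S, bond orders sum to 1 (valence 2) → 1 H
  atom 9: C, bond orders sum to 4 (valence 4) → 0 H
  atom 10: O, bond orders sum to 2 (valence 2) → 0 H
  atom 11: C, bond orders sum to 1 (valence 4) → 3 H
  atom 12: C, bond orders sum to 4 (valence 4) → 0 H
  atom 13: C, bond orders sum to 4 (valence 4) → 0 H
  atom 14: O, bond orders sum to 2 (valence 2) → 0 H
  atom 15: N, bond orders sum to 1 (valence 3) → 2 H
  atom 16: C, bond orders sum to 4 (valence 4) → 0 H
  atom 17: O, bond orders sum to 2 (valence 2) → 0 H
  atom 18: C, bond orders sum to 1 (valence 4) → 3 H
Total hydrogens: 12.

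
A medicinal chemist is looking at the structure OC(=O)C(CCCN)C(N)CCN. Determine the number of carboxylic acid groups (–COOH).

The carboxylic acid motif appears at heavy-atom position 2 in the SMILES.
Other groups present: 3 primary amine.
Carboxylic acid count: 1.

1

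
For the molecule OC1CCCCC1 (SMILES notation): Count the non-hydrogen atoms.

Every atom symbol written in the SMILES (organic subset) is one heavy atom; implicit H are not written.
Heavy atoms by element → C:6, O:1.
Total: 7.

7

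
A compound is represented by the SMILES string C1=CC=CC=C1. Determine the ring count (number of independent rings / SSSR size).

In SMILES, each pair of matching ring-closure digits denotes one ring-closing bond; the number of such bonds equals the number of independent rings.
Ring-closure bonds here: 1.

1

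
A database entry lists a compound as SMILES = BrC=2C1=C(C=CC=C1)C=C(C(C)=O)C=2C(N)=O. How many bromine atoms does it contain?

1

Scan the SMILES for Br atoms (remember two-letter symbols like Cl and Br are single atoms).
Bromine count: 1.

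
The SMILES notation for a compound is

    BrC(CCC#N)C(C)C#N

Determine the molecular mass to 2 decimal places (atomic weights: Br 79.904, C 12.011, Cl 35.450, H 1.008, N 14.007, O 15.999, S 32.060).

First, the molecular formula is C7H9BrN2 (counting implicit H from valence).
  Br: 1 × 79.904 = 79.904
  C: 7 × 12.011 = 84.077
  H: 9 × 1.008 = 9.072
  N: 2 × 14.007 = 28.014
Sum: 1×79.904 + 7×12.011 + 9×1.008 + 2×14.007 = 201.067 → 201.07 g/mol.

201.07 g/mol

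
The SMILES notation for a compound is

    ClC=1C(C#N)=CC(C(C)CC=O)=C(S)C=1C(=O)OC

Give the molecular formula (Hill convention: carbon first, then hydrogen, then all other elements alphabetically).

Walk through each heavy atom and fill implicit hydrogens from standard valence (C 4, N 3, O 2, S 2, halogen 1):
  atom 1: Cl (halogen, monovalent) → 0 H
  atom 2: C, bond orders sum to 4 (valence 4) → 0 H
  atom 3: C, bond orders sum to 4 (valence 4) → 0 H
  atom 4: C, bond orders sum to 4 (valence 4) → 0 H
  atom 5: N, bond orders sum to 3 (valence 3) → 0 H
  atom 6: C, bond orders sum to 3 (valence 4) → 1 H
  atom 7: C, bond orders sum to 4 (valence 4) → 0 H
  atom 8: C, bond orders sum to 3 (valence 4) → 1 H
  atom 9: C, bond orders sum to 1 (valence 4) → 3 H
  atom 10: C, bond orders sum to 2 (valence 4) → 2 H
  atom 11: C, bond orders sum to 3 (valence 4) → 1 H
  atom 12: O, bond orders sum to 2 (valence 2) → 0 H
  atom 13: C, bond orders sum to 4 (valence 4) → 0 H
  atom 14: S, bond orders sum to 1 (valence 2) → 1 H
  atom 15: C, bond orders sum to 4 (valence 4) → 0 H
  atom 16: C, bond orders sum to 4 (valence 4) → 0 H
  atom 17: O, bond orders sum to 2 (valence 2) → 0 H
  atom 18: O, bond orders sum to 2 (valence 2) → 0 H
  atom 19: C, bond orders sum to 1 (valence 4) → 3 H
Totals → C:13, H:12, Cl:1, N:1, O:3, S:1.
In Hill order: C13H12ClNO3S.

C13H12ClNO3S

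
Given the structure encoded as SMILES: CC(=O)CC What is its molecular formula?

C4H8O

Walk through each heavy atom and fill implicit hydrogens from standard valence (C 4, N 3, O 2, S 2, halogen 1):
  atom 1: C, bond orders sum to 1 (valence 4) → 3 H
  atom 2: C, bond orders sum to 4 (valence 4) → 0 H
  atom 3: O, bond orders sum to 2 (valence 2) → 0 H
  atom 4: C, bond orders sum to 2 (valence 4) → 2 H
  atom 5: C, bond orders sum to 1 (valence 4) → 3 H
Totals → C:4, H:8, O:1.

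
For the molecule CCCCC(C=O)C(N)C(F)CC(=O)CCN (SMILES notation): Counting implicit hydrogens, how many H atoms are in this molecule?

23

Walk through each heavy atom and fill implicit hydrogens from standard valence (C 4, N 3, O 2, S 2, halogen 1):
  atom 1: C, bond orders sum to 1 (valence 4) → 3 H
  atom 2: C, bond orders sum to 2 (valence 4) → 2 H
  atom 3: C, bond orders sum to 2 (valence 4) → 2 H
  atom 4: C, bond orders sum to 2 (valence 4) → 2 H
  atom 5: C, bond orders sum to 3 (valence 4) → 1 H
  atom 6: C, bond orders sum to 3 (valence 4) → 1 H
  atom 7: O, bond orders sum to 2 (valence 2) → 0 H
  atom 8: C, bond orders sum to 3 (valence 4) → 1 H
  atom 9: N, bond orders sum to 1 (valence 3) → 2 H
  atom 10: C, bond orders sum to 3 (valence 4) → 1 H
  atom 11: F (halogen, monovalent) → 0 H
  atom 12: C, bond orders sum to 2 (valence 4) → 2 H
  atom 13: C, bond orders sum to 4 (valence 4) → 0 H
  atom 14: O, bond orders sum to 2 (valence 2) → 0 H
  atom 15: C, bond orders sum to 2 (valence 4) → 2 H
  atom 16: C, bond orders sum to 2 (valence 4) → 2 H
  atom 17: N, bond orders sum to 1 (valence 3) → 2 H
Total hydrogens: 23.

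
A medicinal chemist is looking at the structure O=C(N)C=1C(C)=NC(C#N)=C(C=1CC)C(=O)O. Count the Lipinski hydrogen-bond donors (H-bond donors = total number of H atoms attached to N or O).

3

Donors: find every N or O and count the H atoms it carries.
  atom 1 (O): bond orders sum to 2 → 0 H
  atom 3 (N): bond orders sum to 1 → 2 H
  atom 7 (N): bond orders sum to 3 → 0 H
  atom 10 (N): bond orders sum to 3 → 0 H
  atom 16 (O): bond orders sum to 2 → 0 H
  atom 17 (O): bond orders sum to 1 → 1 H
Lipinski HBD = 3.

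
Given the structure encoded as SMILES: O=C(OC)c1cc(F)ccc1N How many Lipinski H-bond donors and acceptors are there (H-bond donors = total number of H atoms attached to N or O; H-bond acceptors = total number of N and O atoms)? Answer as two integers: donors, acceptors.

Donors: find every N or O and count the H atoms it carries.
  atom 1 (O): bond orders sum to 2 → 0 H
  atom 3 (O): bond orders sum to 2 → 0 H
  atom 12 (N): bond orders sum to 1 → 2 H
Lipinski HBD = 2.
Acceptors: N atoms = 1, O atoms = 2 → HBA = 3.

2, 3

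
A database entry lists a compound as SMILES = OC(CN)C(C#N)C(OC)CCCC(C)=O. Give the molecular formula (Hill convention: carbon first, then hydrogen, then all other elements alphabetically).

Walk through each heavy atom and fill implicit hydrogens from standard valence (C 4, N 3, O 2, S 2, halogen 1):
  atom 1: O, bond orders sum to 1 (valence 2) → 1 H
  atom 2: C, bond orders sum to 3 (valence 4) → 1 H
  atom 3: C, bond orders sum to 2 (valence 4) → 2 H
  atom 4: N, bond orders sum to 1 (valence 3) → 2 H
  atom 5: C, bond orders sum to 3 (valence 4) → 1 H
  atom 6: C, bond orders sum to 4 (valence 4) → 0 H
  atom 7: N, bond orders sum to 3 (valence 3) → 0 H
  atom 8: C, bond orders sum to 3 (valence 4) → 1 H
  atom 9: O, bond orders sum to 2 (valence 2) → 0 H
  atom 10: C, bond orders sum to 1 (valence 4) → 3 H
  atom 11: C, bond orders sum to 2 (valence 4) → 2 H
  atom 12: C, bond orders sum to 2 (valence 4) → 2 H
  atom 13: C, bond orders sum to 2 (valence 4) → 2 H
  atom 14: C, bond orders sum to 4 (valence 4) → 0 H
  atom 15: C, bond orders sum to 1 (valence 4) → 3 H
  atom 16: O, bond orders sum to 2 (valence 2) → 0 H
Totals → C:11, H:20, N:2, O:3.
In Hill order: C11H20N2O3.

C11H20N2O3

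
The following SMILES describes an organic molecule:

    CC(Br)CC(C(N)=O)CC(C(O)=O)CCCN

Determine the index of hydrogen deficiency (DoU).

2

Degree of unsaturation = (number of rings) + (number of π bonds).
Ring closures in the SMILES: 0.
π bonds: 2 double bonds (each 1 DoU) → 2 DoU from unsaturation.
Total DoU = 0 + 2 = 2.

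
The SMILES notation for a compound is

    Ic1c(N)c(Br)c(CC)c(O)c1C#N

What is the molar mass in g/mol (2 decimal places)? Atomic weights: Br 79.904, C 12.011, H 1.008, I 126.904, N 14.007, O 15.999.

366.98 g/mol

First, the molecular formula is C9H8BrIN2O (counting implicit H from valence).
  Br: 1 × 79.904 = 79.904
  C: 9 × 12.011 = 108.099
  H: 8 × 1.008 = 8.064
  I: 1 × 126.904 = 126.904
  N: 2 × 14.007 = 28.014
  O: 1 × 15.999 = 15.999
Sum: 1×79.904 + 9×12.011 + 8×1.008 + 1×126.904 + 2×14.007 + 1×15.999 = 366.984 → 366.98 g/mol.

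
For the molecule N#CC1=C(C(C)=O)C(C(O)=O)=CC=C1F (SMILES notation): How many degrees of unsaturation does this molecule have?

8

Degree of unsaturation = (number of rings) + (number of π bonds).
Ring closures in the SMILES: 1.
π bonds: 5 double bonds (each 1 DoU), 1 triple bond (each 2 DoU) → 7 DoU from unsaturation.
Total DoU = 1 + 7 = 8.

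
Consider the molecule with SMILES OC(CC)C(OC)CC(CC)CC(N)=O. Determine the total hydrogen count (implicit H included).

Walk through each heavy atom and fill implicit hydrogens from standard valence (C 4, N 3, O 2, S 2, halogen 1):
  atom 1: O, bond orders sum to 1 (valence 2) → 1 H
  atom 2: C, bond orders sum to 3 (valence 4) → 1 H
  atom 3: C, bond orders sum to 2 (valence 4) → 2 H
  atom 4: C, bond orders sum to 1 (valence 4) → 3 H
  atom 5: C, bond orders sum to 3 (valence 4) → 1 H
  atom 6: O, bond orders sum to 2 (valence 2) → 0 H
  atom 7: C, bond orders sum to 1 (valence 4) → 3 H
  atom 8: C, bond orders sum to 2 (valence 4) → 2 H
  atom 9: C, bond orders sum to 3 (valence 4) → 1 H
  atom 10: C, bond orders sum to 2 (valence 4) → 2 H
  atom 11: C, bond orders sum to 1 (valence 4) → 3 H
  atom 12: C, bond orders sum to 2 (valence 4) → 2 H
  atom 13: C, bond orders sum to 4 (valence 4) → 0 H
  atom 14: N, bond orders sum to 1 (valence 3) → 2 H
  atom 15: O, bond orders sum to 2 (valence 2) → 0 H
Total hydrogens: 23.

23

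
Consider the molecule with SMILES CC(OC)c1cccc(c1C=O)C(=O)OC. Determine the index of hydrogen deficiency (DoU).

Molecular formula: C12H14O4.
DoU = (2C + 2 + N − H − X) / 2, where X is the halogen count and O/S are ignored.
    = (2·12 + 2 + 0 − 14 − 0) / 2 = 12 / 2 = 6.

6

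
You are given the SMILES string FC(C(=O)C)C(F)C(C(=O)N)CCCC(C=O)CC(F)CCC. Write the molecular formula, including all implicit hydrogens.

C16H26F3NO3

Walk through each heavy atom and fill implicit hydrogens from standard valence (C 4, N 3, O 2, S 2, halogen 1):
  atom 1: F (halogen, monovalent) → 0 H
  atom 2: C, bond orders sum to 3 (valence 4) → 1 H
  atom 3: C, bond orders sum to 4 (valence 4) → 0 H
  atom 4: O, bond orders sum to 2 (valence 2) → 0 H
  atom 5: C, bond orders sum to 1 (valence 4) → 3 H
  atom 6: C, bond orders sum to 3 (valence 4) → 1 H
  atom 7: F (halogen, monovalent) → 0 H
  atom 8: C, bond orders sum to 3 (valence 4) → 1 H
  atom 9: C, bond orders sum to 4 (valence 4) → 0 H
  atom 10: O, bond orders sum to 2 (valence 2) → 0 H
  atom 11: N, bond orders sum to 1 (valence 3) → 2 H
  atom 12: C, bond orders sum to 2 (valence 4) → 2 H
  atom 13: C, bond orders sum to 2 (valence 4) → 2 H
  atom 14: C, bond orders sum to 2 (valence 4) → 2 H
  atom 15: C, bond orders sum to 3 (valence 4) → 1 H
  atom 16: C, bond orders sum to 3 (valence 4) → 1 H
  atom 17: O, bond orders sum to 2 (valence 2) → 0 H
  atom 18: C, bond orders sum to 2 (valence 4) → 2 H
  atom 19: C, bond orders sum to 3 (valence 4) → 1 H
  atom 20: F (halogen, monovalent) → 0 H
  atom 21: C, bond orders sum to 2 (valence 4) → 2 H
  atom 22: C, bond orders sum to 2 (valence 4) → 2 H
  atom 23: C, bond orders sum to 1 (valence 4) → 3 H
Totals → C:16, H:26, F:3, N:1, O:3.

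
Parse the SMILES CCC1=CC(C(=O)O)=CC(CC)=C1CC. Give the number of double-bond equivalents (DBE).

Degree of unsaturation = (number of rings) + (number of π bonds).
Ring closures in the SMILES: 1.
π bonds: 4 double bonds (each 1 DoU) → 4 DoU from unsaturation.
Total DoU = 1 + 4 = 5.

5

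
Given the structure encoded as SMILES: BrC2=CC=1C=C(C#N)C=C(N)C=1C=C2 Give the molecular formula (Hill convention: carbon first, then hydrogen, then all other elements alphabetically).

C11H7BrN2

Walk through each heavy atom and fill implicit hydrogens from standard valence (C 4, N 3, O 2, S 2, halogen 1):
  atom 1: Br (halogen, monovalent) → 0 H
  atom 2: C, bond orders sum to 4 (valence 4) → 0 H
  atom 3: C, bond orders sum to 3 (valence 4) → 1 H
  atom 4: C, bond orders sum to 4 (valence 4) → 0 H
  atom 5: C, bond orders sum to 3 (valence 4) → 1 H
  atom 6: C, bond orders sum to 4 (valence 4) → 0 H
  atom 7: C, bond orders sum to 4 (valence 4) → 0 H
  atom 8: N, bond orders sum to 3 (valence 3) → 0 H
  atom 9: C, bond orders sum to 3 (valence 4) → 1 H
  atom 10: C, bond orders sum to 4 (valence 4) → 0 H
  atom 11: N, bond orders sum to 1 (valence 3) → 2 H
  atom 12: C, bond orders sum to 4 (valence 4) → 0 H
  atom 13: C, bond orders sum to 3 (valence 4) → 1 H
  atom 14: C, bond orders sum to 3 (valence 4) → 1 H
Totals → C:11, H:7, Br:1, N:2.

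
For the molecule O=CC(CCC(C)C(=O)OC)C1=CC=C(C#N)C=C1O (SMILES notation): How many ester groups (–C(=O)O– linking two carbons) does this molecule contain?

The ester motif appears at heavy-atom position 8 in the SMILES.
Other groups present: 1 aldehyde, 1 hydroxyl, 1 nitrile.
Ester count: 1.

1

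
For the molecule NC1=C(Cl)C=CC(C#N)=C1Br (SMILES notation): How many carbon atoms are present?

7

Count every carbon token in the SMILES (each C, including those in ring-closure positions and inside branches).
Carbon count: 7.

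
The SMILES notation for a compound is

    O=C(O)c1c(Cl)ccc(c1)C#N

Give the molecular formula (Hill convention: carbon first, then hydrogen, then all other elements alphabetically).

C8H4ClNO2

Walk through each heavy atom and fill implicit hydrogens from standard valence (C 4, N 3, O 2, S 2, halogen 1); for lowercase aromatic atoms, an aromatic c carries 1 H when it has two neighbours and 0 H with three, and aromatic n carries 0 H:
  atom 1: O, bond orders sum to 2 (valence 2) → 0 H
  atom 2: C, bond orders sum to 4 (valence 4) → 0 H
  atom 3: O, bond orders sum to 1 (valence 2) → 1 H
  atom 4: aromatic c, 3 neighbours → 0 H
  atom 5: aromatic c, 3 neighbours → 0 H
  atom 6: Cl (halogen, monovalent) → 0 H
  atom 7: aromatic c, 2 neighbours → 1 H
  atom 8: aromatic c, 2 neighbours → 1 H
  atom 9: aromatic c, 3 neighbours → 0 H
  atom 10: aromatic c, 2 neighbours → 1 H
  atom 11: C, bond orders sum to 4 (valence 4) → 0 H
  atom 12: N, bond orders sum to 3 (valence 3) → 0 H
Totals → C:8, H:4, Cl:1, N:1, O:2.
In Hill order: C8H4ClNO2.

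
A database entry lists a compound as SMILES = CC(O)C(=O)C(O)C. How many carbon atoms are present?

5

Count every carbon token in the SMILES (each C, including those in ring-closure positions and inside branches).
Carbon count: 5.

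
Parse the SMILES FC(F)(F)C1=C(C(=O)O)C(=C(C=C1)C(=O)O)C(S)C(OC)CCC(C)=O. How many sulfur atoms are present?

1

Scan the SMILES for S atoms (remember two-letter symbols like Cl and Br are single atoms).
Sulfur count: 1.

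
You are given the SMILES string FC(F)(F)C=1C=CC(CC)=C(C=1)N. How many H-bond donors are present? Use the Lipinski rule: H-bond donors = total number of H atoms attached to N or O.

2

Donors: find every N or O and count the H atoms it carries.
  atom 13 (N): bond orders sum to 1 → 2 H
Lipinski HBD = 2.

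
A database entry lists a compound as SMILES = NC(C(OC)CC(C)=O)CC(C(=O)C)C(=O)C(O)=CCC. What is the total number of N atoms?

1

Scan the SMILES for N atoms (remember two-letter symbols like Cl and Br are single atoms).
Nitrogen count: 1.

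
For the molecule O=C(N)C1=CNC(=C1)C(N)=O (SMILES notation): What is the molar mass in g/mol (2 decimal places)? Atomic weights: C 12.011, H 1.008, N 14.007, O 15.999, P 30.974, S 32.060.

First, the molecular formula is C6H7N3O2 (counting implicit H from valence).
  C: 6 × 12.011 = 72.066
  H: 7 × 1.008 = 7.056
  N: 3 × 14.007 = 42.021
  O: 2 × 15.999 = 31.998
Sum: 6×12.011 + 7×1.008 + 3×14.007 + 2×15.999 = 153.141 → 153.14 g/mol.

153.14 g/mol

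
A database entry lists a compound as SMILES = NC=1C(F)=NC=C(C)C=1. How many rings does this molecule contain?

In SMILES, each pair of matching ring-closure digits denotes one ring-closing bond; the number of such bonds equals the number of independent rings.
Ring-closure bonds here: 1.

1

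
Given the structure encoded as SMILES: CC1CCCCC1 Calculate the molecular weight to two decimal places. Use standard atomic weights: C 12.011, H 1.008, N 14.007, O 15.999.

First, the molecular formula is C7H14 (counting implicit H from valence).
  C: 7 × 12.011 = 84.077
  H: 14 × 1.008 = 14.112
Sum: 7×12.011 + 14×1.008 = 98.189 → 98.19 g/mol.

98.19 g/mol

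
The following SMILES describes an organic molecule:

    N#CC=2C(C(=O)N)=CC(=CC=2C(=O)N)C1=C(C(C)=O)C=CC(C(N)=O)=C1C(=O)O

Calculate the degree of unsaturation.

Molecular formula: C19H14N4O6.
DoU = (2C + 2 + N − H − X) / 2, where X is the halogen count and O/S are ignored.
    = (2·19 + 2 + 4 − 14 − 0) / 2 = 30 / 2 = 15.

15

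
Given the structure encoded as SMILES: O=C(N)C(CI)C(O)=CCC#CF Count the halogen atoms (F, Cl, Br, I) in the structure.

Halogen atoms appear at heavy-atom positions 6, 13 (1×F, 1×I).
Other groups present: 1 alkene, 1 alkyne, 1 amide, 1 hydroxyl.
Halogen count: 2.

2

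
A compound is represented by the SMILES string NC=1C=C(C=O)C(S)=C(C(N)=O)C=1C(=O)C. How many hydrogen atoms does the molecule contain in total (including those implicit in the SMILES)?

Walk through each heavy atom and fill implicit hydrogens from standard valence (C 4, N 3, O 2, S 2, halogen 1):
  atom 1: N, bond orders sum to 1 (valence 3) → 2 H
  atom 2: C, bond orders sum to 4 (valence 4) → 0 H
  atom 3: C, bond orders sum to 3 (valence 4) → 1 H
  atom 4: C, bond orders sum to 4 (valence 4) → 0 H
  atom 5: C, bond orders sum to 3 (valence 4) → 1 H
  atom 6: O, bond orders sum to 2 (valence 2) → 0 H
  atom 7: C, bond orders sum to 4 (valence 4) → 0 H
  atom 8: S, bond orders sum to 1 (valence 2) → 1 H
  atom 9: C, bond orders sum to 4 (valence 4) → 0 H
  atom 10: C, bond orders sum to 4 (valence 4) → 0 H
  atom 11: N, bond orders sum to 1 (valence 3) → 2 H
  atom 12: O, bond orders sum to 2 (valence 2) → 0 H
  atom 13: C, bond orders sum to 4 (valence 4) → 0 H
  atom 14: C, bond orders sum to 4 (valence 4) → 0 H
  atom 15: O, bond orders sum to 2 (valence 2) → 0 H
  atom 16: C, bond orders sum to 1 (valence 4) → 3 H
Total hydrogens: 10.

10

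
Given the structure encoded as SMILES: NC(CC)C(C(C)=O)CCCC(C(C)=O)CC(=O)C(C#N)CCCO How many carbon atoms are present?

Count every carbon token in the SMILES (each C, including those in ring-closure positions and inside branches).
Carbon count: 19.

19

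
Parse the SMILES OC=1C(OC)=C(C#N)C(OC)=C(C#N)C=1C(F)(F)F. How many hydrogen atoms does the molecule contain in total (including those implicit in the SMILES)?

7

Walk through each heavy atom and fill implicit hydrogens from standard valence (C 4, N 3, O 2, S 2, halogen 1):
  atom 1: O, bond orders sum to 1 (valence 2) → 1 H
  atom 2: C, bond orders sum to 4 (valence 4) → 0 H
  atom 3: C, bond orders sum to 4 (valence 4) → 0 H
  atom 4: O, bond orders sum to 2 (valence 2) → 0 H
  atom 5: C, bond orders sum to 1 (valence 4) → 3 H
  atom 6: C, bond orders sum to 4 (valence 4) → 0 H
  atom 7: C, bond orders sum to 4 (valence 4) → 0 H
  atom 8: N, bond orders sum to 3 (valence 3) → 0 H
  atom 9: C, bond orders sum to 4 (valence 4) → 0 H
  atom 10: O, bond orders sum to 2 (valence 2) → 0 H
  atom 11: C, bond orders sum to 1 (valence 4) → 3 H
  atom 12: C, bond orders sum to 4 (valence 4) → 0 H
  atom 13: C, bond orders sum to 4 (valence 4) → 0 H
  atom 14: N, bond orders sum to 3 (valence 3) → 0 H
  atom 15: C, bond orders sum to 4 (valence 4) → 0 H
  atom 16: C, bond orders sum to 4 (valence 4) → 0 H
  atom 17: F (halogen, monovalent) → 0 H
  atom 18: F (halogen, monovalent) → 0 H
  atom 19: F (halogen, monovalent) → 0 H
Total hydrogens: 7.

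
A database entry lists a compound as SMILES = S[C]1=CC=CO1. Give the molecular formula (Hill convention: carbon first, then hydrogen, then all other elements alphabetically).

Walk through each heavy atom and fill implicit hydrogens from standard valence (C 4, N 3, O 2, S 2, halogen 1):
  atom 1: S, bond orders sum to 1 (valence 2) → 1 H
  atom 2: C with explicit H count 0
  atom 3: C, bond orders sum to 3 (valence 4) → 1 H
  atom 4: C, bond orders sum to 3 (valence 4) → 1 H
  atom 5: C, bond orders sum to 3 (valence 4) → 1 H
  atom 6: O, bond orders sum to 2 (valence 2) → 0 H
Totals → C:4, H:4, O:1, S:1.
In Hill order: C4H4OS.

C4H4OS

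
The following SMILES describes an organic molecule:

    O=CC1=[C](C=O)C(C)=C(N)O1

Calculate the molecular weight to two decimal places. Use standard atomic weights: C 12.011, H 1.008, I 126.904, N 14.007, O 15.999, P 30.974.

First, the molecular formula is C7H7NO3 (counting implicit H from valence).
  C: 7 × 12.011 = 84.077
  H: 7 × 1.008 = 7.056
  N: 1 × 14.007 = 14.007
  O: 3 × 15.999 = 47.997
Sum: 7×12.011 + 7×1.008 + 1×14.007 + 3×15.999 = 153.137 → 153.14 g/mol.

153.14 g/mol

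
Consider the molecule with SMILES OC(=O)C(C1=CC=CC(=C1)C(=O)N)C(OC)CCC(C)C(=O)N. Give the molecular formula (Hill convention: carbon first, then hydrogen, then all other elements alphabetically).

C16H22N2O5

Walk through each heavy atom and fill implicit hydrogens from standard valence (C 4, N 3, O 2, S 2, halogen 1):
  atom 1: O, bond orders sum to 1 (valence 2) → 1 H
  atom 2: C, bond orders sum to 4 (valence 4) → 0 H
  atom 3: O, bond orders sum to 2 (valence 2) → 0 H
  atom 4: C, bond orders sum to 3 (valence 4) → 1 H
  atom 5: C, bond orders sum to 4 (valence 4) → 0 H
  atom 6: C, bond orders sum to 3 (valence 4) → 1 H
  atom 7: C, bond orders sum to 3 (valence 4) → 1 H
  atom 8: C, bond orders sum to 3 (valence 4) → 1 H
  atom 9: C, bond orders sum to 4 (valence 4) → 0 H
  atom 10: C, bond orders sum to 3 (valence 4) → 1 H
  atom 11: C, bond orders sum to 4 (valence 4) → 0 H
  atom 12: O, bond orders sum to 2 (valence 2) → 0 H
  atom 13: N, bond orders sum to 1 (valence 3) → 2 H
  atom 14: C, bond orders sum to 3 (valence 4) → 1 H
  atom 15: O, bond orders sum to 2 (valence 2) → 0 H
  atom 16: C, bond orders sum to 1 (valence 4) → 3 H
  atom 17: C, bond orders sum to 2 (valence 4) → 2 H
  atom 18: C, bond orders sum to 2 (valence 4) → 2 H
  atom 19: C, bond orders sum to 3 (valence 4) → 1 H
  atom 20: C, bond orders sum to 1 (valence 4) → 3 H
  atom 21: C, bond orders sum to 4 (valence 4) → 0 H
  atom 22: O, bond orders sum to 2 (valence 2) → 0 H
  atom 23: N, bond orders sum to 1 (valence 3) → 2 H
Totals → C:16, H:22, N:2, O:5.
In Hill order: C16H22N2O5.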